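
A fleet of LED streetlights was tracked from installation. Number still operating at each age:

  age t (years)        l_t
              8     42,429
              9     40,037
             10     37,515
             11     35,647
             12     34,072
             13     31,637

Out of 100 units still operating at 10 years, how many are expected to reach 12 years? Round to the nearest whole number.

91

The relevant probability is 34,072/37,515 = 0.908223.
Expected number = 100 × 0.908223 = 91.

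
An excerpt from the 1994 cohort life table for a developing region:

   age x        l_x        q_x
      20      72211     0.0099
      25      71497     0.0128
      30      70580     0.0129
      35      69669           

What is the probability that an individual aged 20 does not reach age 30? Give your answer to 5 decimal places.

0.02259

P(die before 30 | alive at 20) = 1 − l_30/l_20 = 1 − 70580/72211 = (1631)/72211 = 0.022587.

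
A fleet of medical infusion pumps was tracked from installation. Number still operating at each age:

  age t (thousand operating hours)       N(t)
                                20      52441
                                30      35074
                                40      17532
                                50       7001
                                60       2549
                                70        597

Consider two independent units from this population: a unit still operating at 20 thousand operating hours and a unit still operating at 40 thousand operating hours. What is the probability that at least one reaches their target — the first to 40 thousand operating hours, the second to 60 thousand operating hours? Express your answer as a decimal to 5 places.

0.43110

p₁ = N(40)/N(20) = 17532/52441 = 0.334319; p₂ = N(60)/N(40) = 2549/17532 = 0.145391.
P(at least one) = 1 − (1−p₁)(1−p₂) = 1 − 0.665681 × 0.854609 = 0.431103.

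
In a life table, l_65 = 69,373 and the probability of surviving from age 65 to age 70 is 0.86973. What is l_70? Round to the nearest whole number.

60336

l_70 = l_65 × p = 69,373 × 0.86973 = 60336.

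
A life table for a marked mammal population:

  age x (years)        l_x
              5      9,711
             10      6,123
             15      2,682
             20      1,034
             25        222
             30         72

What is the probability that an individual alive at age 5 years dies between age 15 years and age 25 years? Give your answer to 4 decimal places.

0.2533

This is the probability of reaching 15 but not 25, conditional on being alive at 5: (l_15 − l_25) / l_5.
= (2,682 − 222) / 9,711 = 2,460 / 9,711 = 0.253321.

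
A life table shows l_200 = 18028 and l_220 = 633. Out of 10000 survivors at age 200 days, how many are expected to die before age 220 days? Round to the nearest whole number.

9649

The relevant probability is 1 − 633/18028 = 0.964888.
Expected number = 10000 × 0.964888 = 9649.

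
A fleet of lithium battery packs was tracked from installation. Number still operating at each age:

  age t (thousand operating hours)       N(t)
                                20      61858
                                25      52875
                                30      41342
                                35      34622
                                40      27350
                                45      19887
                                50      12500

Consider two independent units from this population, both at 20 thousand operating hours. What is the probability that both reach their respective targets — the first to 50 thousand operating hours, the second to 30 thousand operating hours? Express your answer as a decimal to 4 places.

p₁ = N(50)/N(20) = 12500/61858 = 0.202076; p₂ = N(30)/N(20) = 41342/61858 = 0.668337.
P(both) = p₁ × p₂ = 0.202076 × 0.668337 = 0.135055.

0.1351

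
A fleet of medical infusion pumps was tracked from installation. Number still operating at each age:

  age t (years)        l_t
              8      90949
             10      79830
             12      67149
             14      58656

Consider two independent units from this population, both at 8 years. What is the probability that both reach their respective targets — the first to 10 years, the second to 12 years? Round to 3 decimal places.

0.648

p₁ = l_10/l_8 = 79830/90949 = 0.877745; p₂ = l_12/l_8 = 67149/90949 = 0.738315.
P(both) = p₁ × p₂ = 0.877745 × 0.738315 = 0.648052.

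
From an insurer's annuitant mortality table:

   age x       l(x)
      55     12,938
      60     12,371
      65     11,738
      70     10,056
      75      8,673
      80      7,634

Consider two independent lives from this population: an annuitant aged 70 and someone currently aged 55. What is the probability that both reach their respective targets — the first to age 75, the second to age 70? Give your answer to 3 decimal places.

0.670

p₁ = l(75)/l(70) = 8,673/10,056 = 0.862470; p₂ = l(70)/l(55) = 10,056/12,938 = 0.777245.
P(both) = p₁ × p₂ = 0.862470 × 0.777245 = 0.670350.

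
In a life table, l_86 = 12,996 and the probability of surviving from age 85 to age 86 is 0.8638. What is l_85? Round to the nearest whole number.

15045

l_85 = l_86 / p = 12,996 / 0.8638 = 15045.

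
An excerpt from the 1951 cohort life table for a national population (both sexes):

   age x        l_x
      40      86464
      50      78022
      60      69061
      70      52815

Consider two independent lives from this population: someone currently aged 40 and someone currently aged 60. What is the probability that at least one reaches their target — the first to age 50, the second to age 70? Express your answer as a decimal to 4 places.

0.9770

p₁ = l_50/l_40 = 78022/86464 = 0.902364; p₂ = l_70/l_60 = 52815/69061 = 0.764759.
P(at least one) = 1 − (1−p₁)(1−p₂) = 1 − 0.097636 × 0.235241 = 0.977032.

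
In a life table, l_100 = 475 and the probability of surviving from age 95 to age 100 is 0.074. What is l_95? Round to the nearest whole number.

l_95 = l_100 / p = 475 / 0.074 = 6419.

6419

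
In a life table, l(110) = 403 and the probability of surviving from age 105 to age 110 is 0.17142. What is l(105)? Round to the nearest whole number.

l(105) = l(110) / p = 403 / 0.17142 = 2351.

2351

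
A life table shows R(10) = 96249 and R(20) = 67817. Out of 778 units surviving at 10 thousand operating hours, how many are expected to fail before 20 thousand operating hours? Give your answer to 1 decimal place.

The relevant probability is 1 − 67817/96249 = 0.295400.
Expected number = 778 × 0.295400 = 229.8.

229.8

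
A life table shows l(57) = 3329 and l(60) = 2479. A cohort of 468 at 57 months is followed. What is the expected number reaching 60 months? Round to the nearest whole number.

349

The relevant probability is 2479/3329 = 0.744668.
Expected number = 468 × 0.744668 = 349.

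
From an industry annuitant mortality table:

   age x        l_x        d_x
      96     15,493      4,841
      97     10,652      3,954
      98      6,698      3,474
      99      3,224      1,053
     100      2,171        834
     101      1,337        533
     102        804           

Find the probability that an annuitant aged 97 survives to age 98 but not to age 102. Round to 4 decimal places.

0.5533

We want 1|4q97 = (l_98 − l_102)/l_97.
This is the probability of reaching 98 but not 102, conditional on being alive at 97: (l_98 − l_102) / l_97.
= (6,698 − 804) / 10,652 = 5,894 / 10,652 = 0.553323.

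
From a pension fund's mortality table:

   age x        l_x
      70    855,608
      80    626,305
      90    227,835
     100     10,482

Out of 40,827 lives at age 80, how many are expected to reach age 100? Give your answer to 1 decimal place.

The relevant probability is 10,482/626,305 = 0.016736.
Expected number = 40,827 × 0.016736 = 683.3.

683.3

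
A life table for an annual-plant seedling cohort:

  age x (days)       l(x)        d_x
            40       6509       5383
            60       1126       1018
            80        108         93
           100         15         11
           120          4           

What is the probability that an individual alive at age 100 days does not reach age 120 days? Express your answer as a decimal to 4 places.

0.7333

P(die before 120 | alive at 100) = 1 − l(120)/l(100) = 1 − 4/15 = (11)/15 = 0.733333.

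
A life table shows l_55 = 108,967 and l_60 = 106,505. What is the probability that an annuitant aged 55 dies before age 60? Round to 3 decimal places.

0.023

P(die before 60 | alive at 55) = 1 − l_60/l_55 = 1 − 106,505/108,967 = (2,462)/108,967 = 0.022594.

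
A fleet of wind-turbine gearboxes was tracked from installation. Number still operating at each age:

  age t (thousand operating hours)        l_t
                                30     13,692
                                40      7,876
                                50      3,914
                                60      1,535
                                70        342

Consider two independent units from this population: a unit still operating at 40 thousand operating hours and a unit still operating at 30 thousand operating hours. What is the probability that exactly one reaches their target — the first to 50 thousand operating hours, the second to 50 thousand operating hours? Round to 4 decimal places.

p₁ = l_50/l_40 = 3,914/7,876 = 0.496953; p₂ = l_50/l_30 = 3,914/13,692 = 0.285860.
P(exactly one) = p₁(1−p₂) + (1−p₁)p₂ = 0.354894 + 0.143801 = 0.498695.

0.4987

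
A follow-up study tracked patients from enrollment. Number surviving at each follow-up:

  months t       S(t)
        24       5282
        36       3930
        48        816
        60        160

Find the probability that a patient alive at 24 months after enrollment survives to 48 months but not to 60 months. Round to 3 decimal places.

0.124

This is the probability of reaching 48 but not 60, conditional on being alive at 24: (S(48) − S(60)) / S(24).
= (816 − 160) / 5282 = 656 / 5282 = 0.124195.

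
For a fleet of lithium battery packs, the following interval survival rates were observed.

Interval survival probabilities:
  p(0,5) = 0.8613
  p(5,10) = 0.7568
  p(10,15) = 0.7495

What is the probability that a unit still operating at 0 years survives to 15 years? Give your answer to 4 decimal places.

The overall survival probability is 0.8613 × 0.7568 × 0.7495.
= 0.488548.

0.4885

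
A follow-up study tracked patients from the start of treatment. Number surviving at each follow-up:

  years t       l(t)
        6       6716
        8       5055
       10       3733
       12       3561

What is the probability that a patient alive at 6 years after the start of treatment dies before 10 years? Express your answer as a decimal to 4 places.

0.4442

P(die before 10 | alive at 6) = 1 − l(10)/l(6) = 1 − 3733/6716 = (2983)/6716 = 0.444163.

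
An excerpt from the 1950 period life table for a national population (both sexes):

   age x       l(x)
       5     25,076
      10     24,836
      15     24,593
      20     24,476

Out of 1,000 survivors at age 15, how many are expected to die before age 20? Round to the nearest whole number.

The relevant probability is 1 − 24,476/24,593 = 0.004757.
Expected number = 1,000 × 0.004757 = 5.

5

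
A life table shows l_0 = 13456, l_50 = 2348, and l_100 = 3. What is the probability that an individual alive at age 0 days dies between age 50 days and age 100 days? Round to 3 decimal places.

0.174

This is the probability of reaching 50 but not 100, conditional on being alive at 0: (l_50 − l_100) / l_0.
= (2348 − 3) / 13456 = 2345 / 13456 = 0.174272.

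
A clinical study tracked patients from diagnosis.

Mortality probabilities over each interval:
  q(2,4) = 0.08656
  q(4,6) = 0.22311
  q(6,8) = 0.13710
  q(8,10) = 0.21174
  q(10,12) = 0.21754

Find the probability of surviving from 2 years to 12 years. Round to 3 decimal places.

The overall survival probability is (1 − 0.08656) × (1 − 0.22311) × (1 − 0.13710) × (1 − 0.21174) × (1 − 0.21754).
= 0.91344 × 0.77689 × 0.86290 × 0.78826 × 0.78246 = 0.377687.

0.378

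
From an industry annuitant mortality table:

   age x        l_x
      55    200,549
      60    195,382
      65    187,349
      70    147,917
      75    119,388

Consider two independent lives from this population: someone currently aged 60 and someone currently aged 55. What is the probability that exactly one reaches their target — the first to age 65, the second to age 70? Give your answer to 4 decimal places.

0.2820

p₁ = l_65/l_60 = 187,349/195,382 = 0.958886; p₂ = l_70/l_55 = 147,917/200,549 = 0.737560.
P(exactly one) = p₁(1−p₂) + (1−p₁)p₂ = 0.251650 + 0.030324 = 0.281974.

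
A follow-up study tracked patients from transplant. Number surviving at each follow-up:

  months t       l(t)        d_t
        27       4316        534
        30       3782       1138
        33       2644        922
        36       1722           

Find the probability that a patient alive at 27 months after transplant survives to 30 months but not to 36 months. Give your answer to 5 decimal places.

This is the probability of reaching 30 but not 36, conditional on being alive at 27: (l(30) − l(36)) / l(27).
= (3782 − 1722) / 4316 = 2060 / 4316 = 0.477294.

0.47729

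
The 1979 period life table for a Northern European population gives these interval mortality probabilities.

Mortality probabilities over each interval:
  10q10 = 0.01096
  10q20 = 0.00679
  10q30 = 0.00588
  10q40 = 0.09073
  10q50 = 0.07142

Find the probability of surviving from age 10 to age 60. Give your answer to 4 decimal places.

0.8245

Chaining the interval survival probabilities: (1 − 0.01096) × (1 − 0.00679) × (1 − 0.00588) × (1 − 0.09073) × (1 − 0.07142).
= 0.98904 × 0.99321 × 0.99412 × 0.90927 × 0.92858 = 0.824529.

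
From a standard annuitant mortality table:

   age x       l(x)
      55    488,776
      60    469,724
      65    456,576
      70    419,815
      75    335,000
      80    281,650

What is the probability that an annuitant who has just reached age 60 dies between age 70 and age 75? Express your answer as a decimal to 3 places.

0.181

This is the probability of reaching 70 but not 75, conditional on being alive at 60: (l(70) − l(75)) / l(60).
= (419,815 − 335,000) / 469,724 = 84,815 / 469,724 = 0.180563.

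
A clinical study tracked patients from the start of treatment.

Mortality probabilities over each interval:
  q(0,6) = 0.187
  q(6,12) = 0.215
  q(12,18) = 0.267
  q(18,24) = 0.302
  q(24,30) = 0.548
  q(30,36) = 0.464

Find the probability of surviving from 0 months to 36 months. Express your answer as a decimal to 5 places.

Chaining the interval survival probabilities: (1 − 0.187) × (1 − 0.215) × (1 − 0.267) × (1 − 0.302) × (1 − 0.548) × (1 − 0.464).
= 0.813 × 0.785 × 0.733 × 0.698 × 0.452 × 0.536 = 0.079108.

0.07911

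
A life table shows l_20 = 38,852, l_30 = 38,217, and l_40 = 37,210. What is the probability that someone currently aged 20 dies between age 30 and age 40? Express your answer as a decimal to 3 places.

We want 10|10q20 = (l_30 − l_40)/l_20.
This is the probability of reaching 30 but not 40, conditional on being alive at 20: (l_30 − l_40) / l_20.
= (38,217 − 37,210) / 38,852 = 1,007 / 38,852 = 0.025919.

0.026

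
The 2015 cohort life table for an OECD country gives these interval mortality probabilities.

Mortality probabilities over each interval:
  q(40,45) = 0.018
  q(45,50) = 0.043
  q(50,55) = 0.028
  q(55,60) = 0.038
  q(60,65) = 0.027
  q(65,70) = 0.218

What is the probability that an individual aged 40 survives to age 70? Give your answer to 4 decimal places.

Chaining the interval survival probabilities: (1 − 0.018) × (1 − 0.043) × (1 − 0.028) × (1 − 0.038) × (1 − 0.027) × (1 − 0.218).
= 0.982 × 0.957 × 0.972 × 0.962 × 0.973 × 0.782 = 0.668628.

0.6686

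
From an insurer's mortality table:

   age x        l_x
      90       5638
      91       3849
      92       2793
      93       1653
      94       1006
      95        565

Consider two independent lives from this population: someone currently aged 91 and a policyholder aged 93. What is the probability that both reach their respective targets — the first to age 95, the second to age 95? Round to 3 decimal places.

p₁ = l_95/l_91 = 565/3849 = 0.146791; p₂ = l_95/l_93 = 565/1653 = 0.341803.
P(both) = p₁ × p₂ = 0.146791 × 0.341803 = 0.050174.

0.050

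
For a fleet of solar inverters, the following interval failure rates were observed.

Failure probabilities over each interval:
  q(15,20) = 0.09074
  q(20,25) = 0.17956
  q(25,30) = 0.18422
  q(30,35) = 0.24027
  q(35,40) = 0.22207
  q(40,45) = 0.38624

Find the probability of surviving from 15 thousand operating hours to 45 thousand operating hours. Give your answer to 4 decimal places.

The overall survival probability is (1 − 0.09074) × (1 − 0.17956) × (1 − 0.18422) × (1 − 0.24027) × (1 − 0.22207) × (1 − 0.38624).
= 0.90926 × 0.82044 × 0.81578 × 0.75973 × 0.77793 × 0.61376 = 0.220753.

0.2208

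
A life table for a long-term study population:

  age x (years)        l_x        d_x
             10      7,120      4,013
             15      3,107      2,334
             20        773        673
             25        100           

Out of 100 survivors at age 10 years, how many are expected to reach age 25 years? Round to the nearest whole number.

1

The relevant probability is 100/7,120 = 0.014045.
Expected number = 100 × 0.014045 = 1.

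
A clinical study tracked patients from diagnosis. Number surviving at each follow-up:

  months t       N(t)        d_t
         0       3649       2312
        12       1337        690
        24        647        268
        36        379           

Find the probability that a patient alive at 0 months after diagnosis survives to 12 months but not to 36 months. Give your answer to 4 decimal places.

0.2625

This is the probability of reaching 12 but not 36, conditional on being alive at 0: (N(12) − N(36)) / N(0).
= (1337 − 379) / 3649 = 958 / 3649 = 0.262538.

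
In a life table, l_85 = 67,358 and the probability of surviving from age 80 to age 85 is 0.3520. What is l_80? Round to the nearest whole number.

191358

l_80 = l_85 / p = 67,358 / 0.3520 = 191358.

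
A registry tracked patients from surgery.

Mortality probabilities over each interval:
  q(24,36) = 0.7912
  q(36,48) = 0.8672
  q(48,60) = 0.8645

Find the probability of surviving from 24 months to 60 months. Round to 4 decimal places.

The overall survival probability is (1 − 0.7912) × (1 − 0.8672) × (1 − 0.8645).
= 0.2088 × 0.1328 × 0.1355 = 0.003757.

0.0038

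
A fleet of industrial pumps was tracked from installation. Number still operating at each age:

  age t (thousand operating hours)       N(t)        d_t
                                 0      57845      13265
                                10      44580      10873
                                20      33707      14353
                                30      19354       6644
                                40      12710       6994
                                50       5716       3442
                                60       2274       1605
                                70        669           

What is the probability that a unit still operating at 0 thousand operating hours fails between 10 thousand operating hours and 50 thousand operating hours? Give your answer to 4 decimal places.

0.6719

This is the probability of reaching 10 but not 50, conditional on being operational at 0: (N(10) − N(50)) / N(0).
= (44580 − 5716) / 57845 = 38864 / 57845 = 0.671864.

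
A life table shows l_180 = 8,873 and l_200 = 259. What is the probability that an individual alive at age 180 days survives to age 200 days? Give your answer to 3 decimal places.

The conditional survival probability is l_200/l_180 = 259/8,873 = 0.029190.

0.029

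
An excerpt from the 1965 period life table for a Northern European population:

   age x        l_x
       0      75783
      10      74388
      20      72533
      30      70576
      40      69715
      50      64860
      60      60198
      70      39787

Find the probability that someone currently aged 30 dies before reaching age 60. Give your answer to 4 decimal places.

0.1470

P(die before 60 | alive at 30) = 1 − l_60/l_30 = 1 − 60198/70576 = (10378)/70576 = 0.147047.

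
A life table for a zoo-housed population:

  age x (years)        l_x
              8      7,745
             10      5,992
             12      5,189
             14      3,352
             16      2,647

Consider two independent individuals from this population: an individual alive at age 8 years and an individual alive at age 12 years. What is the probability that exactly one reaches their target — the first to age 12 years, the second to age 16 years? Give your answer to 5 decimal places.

p₁ = l_12/l_8 = 5,189/7,745 = 0.669981; p₂ = l_16/l_12 = 2,647/5,189 = 0.510118.
P(exactly one) = p₁(1−p₂) + (1−p₁)p₂ = 0.328212 + 0.168349 = 0.496560.

0.49656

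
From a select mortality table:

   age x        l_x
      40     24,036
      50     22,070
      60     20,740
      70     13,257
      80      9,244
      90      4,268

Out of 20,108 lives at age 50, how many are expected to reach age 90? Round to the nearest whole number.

The relevant probability is 4,268/22,070 = 0.193385.
Expected number = 20,108 × 0.193385 = 3889.

3889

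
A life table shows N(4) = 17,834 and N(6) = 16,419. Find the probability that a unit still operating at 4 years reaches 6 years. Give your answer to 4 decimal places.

The conditional survival probability is N(6)/N(4) = 16,419/17,834 = 0.920657.

0.9207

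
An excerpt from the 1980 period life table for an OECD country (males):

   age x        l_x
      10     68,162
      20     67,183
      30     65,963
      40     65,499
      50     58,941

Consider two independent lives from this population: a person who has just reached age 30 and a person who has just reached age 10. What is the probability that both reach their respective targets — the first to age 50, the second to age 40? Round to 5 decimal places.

0.85864

p₁ = l_50/l_30 = 58,941/65,963 = 0.893546; p₂ = l_40/l_10 = 65,499/68,162 = 0.960931.
P(both) = p₁ × p₂ = 0.893546 × 0.960931 = 0.858636.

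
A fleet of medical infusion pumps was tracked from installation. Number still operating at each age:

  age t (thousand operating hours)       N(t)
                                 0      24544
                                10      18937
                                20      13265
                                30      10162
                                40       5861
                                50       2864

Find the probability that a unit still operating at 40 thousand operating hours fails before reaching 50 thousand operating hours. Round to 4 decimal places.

0.5113

P(fail before 50 | operational at 40) = 1 − N(50)/N(40) = 1 − 2864/5861 = (2997)/5861 = 0.511346.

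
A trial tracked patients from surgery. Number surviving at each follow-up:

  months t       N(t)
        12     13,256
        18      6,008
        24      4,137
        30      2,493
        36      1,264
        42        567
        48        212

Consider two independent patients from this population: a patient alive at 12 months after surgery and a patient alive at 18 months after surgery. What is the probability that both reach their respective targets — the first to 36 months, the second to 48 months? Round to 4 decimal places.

0.0034

p₁ = N(36)/N(12) = 1,264/13,256 = 0.095353; p₂ = N(48)/N(18) = 212/6,008 = 0.035286.
P(both) = p₁ × p₂ = 0.095353 × 0.035286 = 0.003365.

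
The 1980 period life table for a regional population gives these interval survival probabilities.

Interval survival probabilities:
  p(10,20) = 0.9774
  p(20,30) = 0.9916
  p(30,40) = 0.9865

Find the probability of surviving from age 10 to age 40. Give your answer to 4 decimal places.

0.9561

Survival from 10 to 40 is the product of surviving each interval: 0.9774 × 0.9916 × 0.9865.
= 0.956106.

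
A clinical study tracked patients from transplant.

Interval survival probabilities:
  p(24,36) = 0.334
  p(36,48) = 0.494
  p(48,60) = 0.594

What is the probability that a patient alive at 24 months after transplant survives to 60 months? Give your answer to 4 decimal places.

Chaining the interval survival probabilities: 0.334 × 0.494 × 0.594.
= 0.098008.

0.0980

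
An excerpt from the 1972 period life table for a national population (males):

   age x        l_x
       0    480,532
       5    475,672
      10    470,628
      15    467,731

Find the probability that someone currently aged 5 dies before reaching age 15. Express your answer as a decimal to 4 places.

P(die before 15 | alive at 5) = 1 − l_15/l_5 = 1 − 467,731/475,672 = (7,941)/475,672 = 0.016694.

0.0167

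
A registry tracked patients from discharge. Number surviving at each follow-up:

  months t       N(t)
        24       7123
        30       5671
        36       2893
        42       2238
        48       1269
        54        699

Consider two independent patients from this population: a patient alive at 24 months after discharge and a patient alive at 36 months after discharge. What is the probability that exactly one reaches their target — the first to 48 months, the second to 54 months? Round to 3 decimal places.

p₁ = N(48)/N(24) = 1269/7123 = 0.178155; p₂ = N(54)/N(36) = 699/2893 = 0.241618.
P(exactly one) = p₁(1−p₂) + (1−p₁)p₂ = 0.135110 + 0.198573 = 0.333682.

0.334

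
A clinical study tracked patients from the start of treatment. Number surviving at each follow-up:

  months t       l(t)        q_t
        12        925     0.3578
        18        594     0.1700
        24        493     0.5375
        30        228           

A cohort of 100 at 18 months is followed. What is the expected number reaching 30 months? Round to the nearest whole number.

The relevant probability is 228/594 = 0.383838.
Expected number = 100 × 0.383838 = 38.

38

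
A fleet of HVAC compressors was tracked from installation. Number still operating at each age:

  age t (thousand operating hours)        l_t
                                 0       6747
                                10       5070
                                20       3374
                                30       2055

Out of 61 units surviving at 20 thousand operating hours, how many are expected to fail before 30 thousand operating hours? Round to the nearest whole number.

The relevant probability is 1 − 2055/3374 = 0.390931.
Expected number = 61 × 0.390931 = 24.

24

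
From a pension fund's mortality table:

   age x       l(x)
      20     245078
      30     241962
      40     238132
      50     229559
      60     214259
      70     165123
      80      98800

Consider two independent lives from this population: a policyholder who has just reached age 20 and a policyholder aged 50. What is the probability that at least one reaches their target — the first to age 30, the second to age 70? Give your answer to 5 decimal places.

0.99643

p₁ = l(30)/l(20) = 241962/245078 = 0.987286; p₂ = l(70)/l(50) = 165123/229559 = 0.719305.
P(at least one) = 1 − (1−p₁)(1−p₂) = 1 − 0.012714 × 0.280695 = 0.996431.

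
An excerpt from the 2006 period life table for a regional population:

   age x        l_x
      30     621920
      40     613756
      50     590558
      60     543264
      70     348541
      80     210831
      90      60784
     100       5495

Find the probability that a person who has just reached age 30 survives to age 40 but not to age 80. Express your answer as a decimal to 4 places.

0.6479

We want 10|40q30 = (l_40 − l_80)/l_30.
This is the probability of reaching 40 but not 80, conditional on being alive at 30: (l_40 − l_80) / l_30.
= (613756 − 210831) / 621920 = 402925 / 621920 = 0.647873.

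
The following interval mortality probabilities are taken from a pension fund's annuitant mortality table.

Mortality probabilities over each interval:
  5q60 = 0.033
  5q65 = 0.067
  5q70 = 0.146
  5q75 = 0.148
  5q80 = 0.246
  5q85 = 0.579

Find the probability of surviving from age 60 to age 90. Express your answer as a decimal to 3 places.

0.208

Survival from 60 to 90 is the product of surviving each interval: (1 − 0.033) × (1 − 0.067) × (1 − 0.146) × (1 − 0.148) × (1 − 0.246) × (1 − 0.579).
= 0.967 × 0.933 × 0.854 × 0.852 × 0.754 × 0.421 = 0.208381.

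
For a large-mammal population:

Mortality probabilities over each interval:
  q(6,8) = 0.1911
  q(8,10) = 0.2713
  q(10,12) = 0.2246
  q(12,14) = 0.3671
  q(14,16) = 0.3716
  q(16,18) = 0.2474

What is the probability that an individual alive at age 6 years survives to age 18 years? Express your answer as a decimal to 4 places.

The overall survival probability is (1 − 0.1911) × (1 − 0.2713) × (1 − 0.2246) × (1 − 0.3671) × (1 − 0.3716) × (1 − 0.2474).
= 0.8089 × 0.7287 × 0.7754 × 0.6329 × 0.6284 × 0.7526 = 0.136806.

0.1368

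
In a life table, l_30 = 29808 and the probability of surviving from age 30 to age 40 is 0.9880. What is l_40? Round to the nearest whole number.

l_40 = l_30 × p = 29808 × 0.9880 = 29450.

29450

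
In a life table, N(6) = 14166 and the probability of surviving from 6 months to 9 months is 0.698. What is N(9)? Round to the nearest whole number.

N(9) = N(6) × p = 14166 × 0.698 = 9888.

9888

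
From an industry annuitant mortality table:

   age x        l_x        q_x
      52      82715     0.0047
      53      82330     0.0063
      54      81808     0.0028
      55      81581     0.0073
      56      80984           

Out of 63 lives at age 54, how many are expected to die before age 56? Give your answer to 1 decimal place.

The relevant probability is 1 − 80984/81808 = 0.010072.
Expected number = 63 × 0.010072 = 0.6.

0.6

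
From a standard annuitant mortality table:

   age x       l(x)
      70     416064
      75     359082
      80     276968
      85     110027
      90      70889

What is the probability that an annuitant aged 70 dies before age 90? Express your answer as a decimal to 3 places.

0.830

P(die before 90 | alive at 70) = 1 − l(90)/l(70) = 1 − 70889/416064 = (345175)/416064 = 0.829620.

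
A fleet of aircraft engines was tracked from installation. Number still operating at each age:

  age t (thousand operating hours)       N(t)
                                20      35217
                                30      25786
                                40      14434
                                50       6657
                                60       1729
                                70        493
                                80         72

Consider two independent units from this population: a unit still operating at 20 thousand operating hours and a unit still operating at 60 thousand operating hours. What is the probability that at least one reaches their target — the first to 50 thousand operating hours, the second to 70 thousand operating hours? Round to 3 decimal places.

0.420

p₁ = N(50)/N(20) = 6657/35217 = 0.189028; p₂ = N(70)/N(60) = 493/1729 = 0.285136.
P(at least one) = 1 − (1−p₁)(1−p₂) = 1 − 0.810972 × 0.714864 = 0.420265.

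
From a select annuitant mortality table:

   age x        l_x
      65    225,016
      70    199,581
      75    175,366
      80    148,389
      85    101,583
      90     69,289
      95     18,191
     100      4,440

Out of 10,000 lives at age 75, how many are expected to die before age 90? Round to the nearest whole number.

6049

The relevant probability is 1 − 69,289/175,366 = 0.604889.
Expected number = 10,000 × 0.604889 = 6049.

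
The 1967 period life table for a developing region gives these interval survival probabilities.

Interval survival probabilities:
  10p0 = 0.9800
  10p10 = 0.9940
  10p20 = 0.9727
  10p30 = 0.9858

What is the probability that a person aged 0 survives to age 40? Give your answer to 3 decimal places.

Chaining the interval survival probabilities: 0.9800 × 0.9940 × 0.9727 × 0.9858.
= 0.934072.

0.934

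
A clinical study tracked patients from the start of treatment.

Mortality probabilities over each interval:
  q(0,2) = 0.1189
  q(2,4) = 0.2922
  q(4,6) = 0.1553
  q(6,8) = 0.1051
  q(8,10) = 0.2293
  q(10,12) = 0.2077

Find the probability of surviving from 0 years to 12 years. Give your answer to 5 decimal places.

0.28786

Chaining the interval survival probabilities: (1 − 0.1189) × (1 − 0.2922) × (1 − 0.1553) × (1 − 0.1051) × (1 − 0.2293) × (1 − 0.2077).
= 0.8811 × 0.7078 × 0.8447 × 0.8949 × 0.7707 × 0.7923 = 0.287864.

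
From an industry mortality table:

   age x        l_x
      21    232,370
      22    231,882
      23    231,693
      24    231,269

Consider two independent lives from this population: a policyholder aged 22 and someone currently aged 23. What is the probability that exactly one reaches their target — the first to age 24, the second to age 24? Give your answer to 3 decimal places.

p₁ = l_24/l_22 = 231,269/231,882 = 0.997356; p₂ = l_24/l_23 = 231,269/231,693 = 0.998170.
P(exactly one) = p₁(1−p₂) + (1−p₁)p₂ = 0.001825 + 0.002639 = 0.004464.

0.004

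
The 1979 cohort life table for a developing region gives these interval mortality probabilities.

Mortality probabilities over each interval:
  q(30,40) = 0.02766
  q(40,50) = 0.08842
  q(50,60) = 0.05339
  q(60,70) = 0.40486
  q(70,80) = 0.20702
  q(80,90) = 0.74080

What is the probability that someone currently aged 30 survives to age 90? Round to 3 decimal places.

P(survive 30→90) = (1 − 0.02766) × (1 − 0.08842) × (1 − 0.05339) × (1 − 0.40486) × (1 − 0.20702) × (1 − 0.74080).
= 0.97234 × 0.91158 × 0.94661 × 0.59514 × 0.79298 × 0.25920 = 0.102636.

0.103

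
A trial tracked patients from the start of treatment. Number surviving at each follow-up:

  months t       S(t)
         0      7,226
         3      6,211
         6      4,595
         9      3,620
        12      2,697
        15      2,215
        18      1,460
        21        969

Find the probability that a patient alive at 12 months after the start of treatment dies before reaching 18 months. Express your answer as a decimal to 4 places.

0.4587

P(die before 18 | alive at 12) = 1 − S(18)/S(12) = 1 − 1,460/2,697 = (1,237)/2,697 = 0.458658.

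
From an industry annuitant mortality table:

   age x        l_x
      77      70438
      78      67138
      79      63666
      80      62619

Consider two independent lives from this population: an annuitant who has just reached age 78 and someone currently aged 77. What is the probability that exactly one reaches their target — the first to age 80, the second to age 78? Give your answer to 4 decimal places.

0.1079

p₁ = l_80/l_78 = 62619/67138 = 0.932691; p₂ = l_78/l_77 = 67138/70438 = 0.953150.
P(exactly one) = p₁(1−p₂) + (1−p₁)p₂ = 0.043697 + 0.064156 = 0.107852.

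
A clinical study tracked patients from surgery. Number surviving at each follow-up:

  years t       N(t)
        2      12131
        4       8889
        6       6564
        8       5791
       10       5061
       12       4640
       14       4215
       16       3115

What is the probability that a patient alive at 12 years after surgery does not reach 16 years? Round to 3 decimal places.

P(die before 16 | alive at 12) = 1 − N(16)/N(12) = 1 − 3115/4640 = (1525)/4640 = 0.328664.

0.329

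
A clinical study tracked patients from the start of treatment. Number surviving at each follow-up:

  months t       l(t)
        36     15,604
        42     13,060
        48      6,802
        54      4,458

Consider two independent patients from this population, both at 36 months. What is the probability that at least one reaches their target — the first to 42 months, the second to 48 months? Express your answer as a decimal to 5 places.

p₁ = l(42)/l(36) = 13,060/15,604 = 0.836965; p₂ = l(48)/l(36) = 6,802/15,604 = 0.435914.
P(at least one) = 1 − (1−p₁)(1−p₂) = 1 − 0.163035 × 0.564086 = 0.908034.

0.90803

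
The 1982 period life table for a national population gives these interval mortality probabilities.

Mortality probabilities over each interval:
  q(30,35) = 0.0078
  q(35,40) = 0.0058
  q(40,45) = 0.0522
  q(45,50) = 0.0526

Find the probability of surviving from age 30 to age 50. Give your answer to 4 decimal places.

P(survive 30→50) = (1 − 0.0078) × (1 − 0.0058) × (1 − 0.0522) × (1 − 0.0526).
= 0.9922 × 0.9942 × 0.9478 × 0.9474 = 0.885774.

0.8858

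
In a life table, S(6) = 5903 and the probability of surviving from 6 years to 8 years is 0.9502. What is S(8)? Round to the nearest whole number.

S(8) = S(6) × p = 5903 × 0.9502 = 5609.

5609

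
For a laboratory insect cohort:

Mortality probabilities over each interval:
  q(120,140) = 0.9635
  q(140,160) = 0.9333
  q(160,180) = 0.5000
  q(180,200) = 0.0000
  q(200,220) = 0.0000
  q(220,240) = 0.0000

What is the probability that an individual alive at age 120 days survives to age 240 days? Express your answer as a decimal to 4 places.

0.0012

Chaining the interval survival probabilities: (1 − 0.9635) × (1 − 0.9333) × (1 − 0.5000) × (1 − 0.0000) × (1 − 0.0000) × (1 − 0.0000).
= 0.0365 × 0.0667 × 0.5000 × 1.0000 × 1.0000 × 1.0000 = 0.001217.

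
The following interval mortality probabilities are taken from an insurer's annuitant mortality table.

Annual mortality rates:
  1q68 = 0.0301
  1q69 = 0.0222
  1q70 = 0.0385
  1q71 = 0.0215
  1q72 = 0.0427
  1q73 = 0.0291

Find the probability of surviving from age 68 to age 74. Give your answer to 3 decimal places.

0.829

Chaining the interval survival probabilities: (1 − 0.0301) × (1 − 0.0222) × (1 − 0.0385) × (1 − 0.0215) × (1 − 0.0427) × (1 − 0.0291).
= 0.9699 × 0.9778 × 0.9615 × 0.9785 × 0.9573 × 0.9709 = 0.829296.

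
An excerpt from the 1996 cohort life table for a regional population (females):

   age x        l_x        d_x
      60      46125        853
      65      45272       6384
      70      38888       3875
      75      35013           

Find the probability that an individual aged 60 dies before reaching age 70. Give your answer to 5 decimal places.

0.15690

P(die before 70 | alive at 60) = 1 − l_70/l_60 = 1 − 38888/46125 = (7237)/46125 = 0.156900.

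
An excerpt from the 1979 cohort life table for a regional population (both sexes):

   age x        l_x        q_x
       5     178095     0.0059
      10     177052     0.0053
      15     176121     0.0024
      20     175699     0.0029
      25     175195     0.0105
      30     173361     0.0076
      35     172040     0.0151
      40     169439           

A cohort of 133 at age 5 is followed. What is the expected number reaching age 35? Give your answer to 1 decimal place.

The relevant probability is 172040/178095 = 0.966001.
Expected number = 133 × 0.966001 = 128.5.

128.5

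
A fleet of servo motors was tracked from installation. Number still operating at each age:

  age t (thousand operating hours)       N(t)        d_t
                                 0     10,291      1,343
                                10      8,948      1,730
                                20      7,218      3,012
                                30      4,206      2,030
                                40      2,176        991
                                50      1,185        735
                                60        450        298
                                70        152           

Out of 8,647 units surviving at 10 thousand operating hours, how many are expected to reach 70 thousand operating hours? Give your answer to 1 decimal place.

146.9

The relevant probability is 152/8,948 = 0.016987.
Expected number = 8,647 × 0.016987 = 146.9.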